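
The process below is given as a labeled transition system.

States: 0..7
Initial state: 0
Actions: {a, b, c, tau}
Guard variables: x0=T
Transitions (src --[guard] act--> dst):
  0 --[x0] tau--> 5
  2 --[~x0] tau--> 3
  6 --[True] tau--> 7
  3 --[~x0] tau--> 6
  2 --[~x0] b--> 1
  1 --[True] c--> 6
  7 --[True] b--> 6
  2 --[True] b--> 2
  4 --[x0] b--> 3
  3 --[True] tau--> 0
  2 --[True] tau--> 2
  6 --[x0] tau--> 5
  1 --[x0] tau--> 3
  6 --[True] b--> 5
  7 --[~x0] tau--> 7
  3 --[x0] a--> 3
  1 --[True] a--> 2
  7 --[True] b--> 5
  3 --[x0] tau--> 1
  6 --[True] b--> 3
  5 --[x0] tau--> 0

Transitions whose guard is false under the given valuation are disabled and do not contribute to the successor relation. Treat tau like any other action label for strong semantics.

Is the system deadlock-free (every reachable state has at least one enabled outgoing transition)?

Reach set: {0,5}
  0: tau→5  [1 exit(s)]
  5: tau→0  [1 exit(s)]

Answer: DEADLOCK-FREE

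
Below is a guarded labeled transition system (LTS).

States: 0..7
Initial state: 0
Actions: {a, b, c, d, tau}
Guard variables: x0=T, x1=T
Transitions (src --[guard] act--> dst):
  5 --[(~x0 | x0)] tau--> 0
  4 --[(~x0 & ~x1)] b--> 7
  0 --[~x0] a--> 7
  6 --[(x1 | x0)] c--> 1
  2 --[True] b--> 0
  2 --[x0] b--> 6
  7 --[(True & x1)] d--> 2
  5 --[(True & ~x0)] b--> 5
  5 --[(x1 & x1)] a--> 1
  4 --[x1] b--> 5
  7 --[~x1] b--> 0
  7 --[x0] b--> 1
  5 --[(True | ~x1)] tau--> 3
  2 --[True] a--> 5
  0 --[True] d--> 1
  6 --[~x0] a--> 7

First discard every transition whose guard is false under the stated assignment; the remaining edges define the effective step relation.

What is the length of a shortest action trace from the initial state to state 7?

Layered search for 7:
  Layer 0: {0}
  Layer 1: {1}
7 never appears.

Answer: UNREACHABLE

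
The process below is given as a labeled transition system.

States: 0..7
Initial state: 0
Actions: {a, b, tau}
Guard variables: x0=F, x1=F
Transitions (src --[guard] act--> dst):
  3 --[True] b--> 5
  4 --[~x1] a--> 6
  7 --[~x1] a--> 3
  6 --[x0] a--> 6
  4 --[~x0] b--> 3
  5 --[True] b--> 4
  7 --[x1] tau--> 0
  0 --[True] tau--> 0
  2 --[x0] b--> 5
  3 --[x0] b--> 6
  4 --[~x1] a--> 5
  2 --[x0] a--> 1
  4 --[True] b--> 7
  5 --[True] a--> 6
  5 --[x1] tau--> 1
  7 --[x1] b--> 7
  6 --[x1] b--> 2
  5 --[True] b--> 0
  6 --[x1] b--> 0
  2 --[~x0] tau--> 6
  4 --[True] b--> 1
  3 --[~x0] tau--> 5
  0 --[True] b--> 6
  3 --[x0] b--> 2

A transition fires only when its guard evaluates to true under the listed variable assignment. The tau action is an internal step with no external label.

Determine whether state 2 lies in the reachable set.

Answer: UNREACHABLE

Working:
Guard filter leaves 14 enabled edge(s).
Layer 0: {0}
Layer 1: {6}  total {0,6}
R = {0,6}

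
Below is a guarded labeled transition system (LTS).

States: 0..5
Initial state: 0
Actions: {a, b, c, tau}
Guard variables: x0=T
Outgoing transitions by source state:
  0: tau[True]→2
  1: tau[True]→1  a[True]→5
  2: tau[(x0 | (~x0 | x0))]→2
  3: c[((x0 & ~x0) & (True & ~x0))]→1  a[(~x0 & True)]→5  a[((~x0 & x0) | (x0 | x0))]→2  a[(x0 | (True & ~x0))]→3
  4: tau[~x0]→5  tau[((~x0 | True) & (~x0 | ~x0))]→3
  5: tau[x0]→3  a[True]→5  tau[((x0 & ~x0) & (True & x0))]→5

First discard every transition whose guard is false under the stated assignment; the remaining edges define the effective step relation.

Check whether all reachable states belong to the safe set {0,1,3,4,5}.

Inv-set: {0,1,3,4,5}
Reach set: {0,2}
  0: ok
  2: outside
counterexample path to 2: tau

Answer: INVARIANT VIOLATED at state 2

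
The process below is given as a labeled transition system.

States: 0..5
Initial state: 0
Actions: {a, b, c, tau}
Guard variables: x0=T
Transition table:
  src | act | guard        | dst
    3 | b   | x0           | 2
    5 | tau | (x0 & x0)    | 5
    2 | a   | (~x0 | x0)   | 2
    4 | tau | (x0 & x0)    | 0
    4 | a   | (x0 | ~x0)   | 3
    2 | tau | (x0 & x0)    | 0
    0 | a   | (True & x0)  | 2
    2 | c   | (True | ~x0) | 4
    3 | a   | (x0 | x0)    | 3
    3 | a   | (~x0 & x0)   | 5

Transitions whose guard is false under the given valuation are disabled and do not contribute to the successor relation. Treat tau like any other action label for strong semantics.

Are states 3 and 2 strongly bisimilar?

Answer: NOT BISIMILAR

Working:
Refine partition for ~:
  round 0: {{0,1,2,3,4,5}}
  round 1: {{0},{1},{2},{3},{4},{5}}
stable after 2 split(s): 6 block(s)
[3]={3}  [2]={2}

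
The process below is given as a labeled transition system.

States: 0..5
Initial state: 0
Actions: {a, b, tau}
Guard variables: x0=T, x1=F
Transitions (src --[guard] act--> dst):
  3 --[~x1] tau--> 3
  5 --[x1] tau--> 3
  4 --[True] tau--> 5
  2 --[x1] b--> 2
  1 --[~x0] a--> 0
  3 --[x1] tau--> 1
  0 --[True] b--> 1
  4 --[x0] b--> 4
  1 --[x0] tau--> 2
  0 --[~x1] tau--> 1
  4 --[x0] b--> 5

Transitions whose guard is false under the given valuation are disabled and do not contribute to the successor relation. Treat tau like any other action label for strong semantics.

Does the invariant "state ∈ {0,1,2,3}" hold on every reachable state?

Allowed set {0,1,2,3}
Reach set: {0,1,2}
  0: ✓
  1: ✓
  2: ✓

Answer: INVARIANT HOLDS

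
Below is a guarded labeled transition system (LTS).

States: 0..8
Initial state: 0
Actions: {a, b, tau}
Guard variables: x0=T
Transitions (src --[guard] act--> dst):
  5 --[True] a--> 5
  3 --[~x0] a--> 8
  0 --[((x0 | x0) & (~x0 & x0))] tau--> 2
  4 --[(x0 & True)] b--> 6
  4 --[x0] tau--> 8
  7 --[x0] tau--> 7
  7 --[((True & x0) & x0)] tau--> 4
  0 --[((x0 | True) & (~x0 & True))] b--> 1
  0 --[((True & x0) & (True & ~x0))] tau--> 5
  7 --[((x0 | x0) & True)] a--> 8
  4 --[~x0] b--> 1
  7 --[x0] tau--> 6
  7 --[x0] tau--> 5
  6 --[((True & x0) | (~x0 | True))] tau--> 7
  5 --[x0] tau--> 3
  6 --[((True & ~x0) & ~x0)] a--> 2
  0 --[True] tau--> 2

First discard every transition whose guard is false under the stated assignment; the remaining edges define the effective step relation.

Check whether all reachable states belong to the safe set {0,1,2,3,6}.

Answer: INVARIANT HOLDS

Working:
Allowed set {0,1,2,3,6}
Reachable = {0,2}
  0: ✓
  2: ✓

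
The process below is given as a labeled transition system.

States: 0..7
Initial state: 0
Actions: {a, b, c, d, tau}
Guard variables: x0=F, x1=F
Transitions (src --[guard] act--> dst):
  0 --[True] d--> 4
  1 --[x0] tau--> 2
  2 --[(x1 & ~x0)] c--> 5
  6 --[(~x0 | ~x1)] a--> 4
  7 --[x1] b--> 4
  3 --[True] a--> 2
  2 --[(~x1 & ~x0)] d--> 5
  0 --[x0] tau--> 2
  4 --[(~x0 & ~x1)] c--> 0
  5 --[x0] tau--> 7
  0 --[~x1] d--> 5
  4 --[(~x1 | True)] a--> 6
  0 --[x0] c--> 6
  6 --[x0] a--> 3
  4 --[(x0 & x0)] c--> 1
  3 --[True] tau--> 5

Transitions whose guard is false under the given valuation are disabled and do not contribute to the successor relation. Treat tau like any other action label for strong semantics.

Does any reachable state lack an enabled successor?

Answer: DEADLOCK at state 5

Analysis:
Reachable = {0,4,5,6}
  0: d→4  d→5  [2 out]
  4: a→6  c→0  [2 out]
  5: ∅  [deadlock]
  6: a→4  [1 out]
trace reaching 5: d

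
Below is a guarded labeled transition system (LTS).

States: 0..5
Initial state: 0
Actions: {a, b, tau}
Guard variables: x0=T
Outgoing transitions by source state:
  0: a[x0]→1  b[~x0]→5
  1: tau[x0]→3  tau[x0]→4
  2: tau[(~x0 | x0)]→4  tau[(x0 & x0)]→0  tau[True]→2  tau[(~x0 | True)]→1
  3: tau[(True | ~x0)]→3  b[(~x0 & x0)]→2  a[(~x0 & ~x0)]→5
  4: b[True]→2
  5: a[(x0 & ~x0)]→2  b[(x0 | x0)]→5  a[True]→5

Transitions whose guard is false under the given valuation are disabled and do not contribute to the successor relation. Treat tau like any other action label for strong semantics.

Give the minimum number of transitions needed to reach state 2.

Layered search for 2:
  depth 0: {0}
  depth 1: {1}
  depth 2: {3,4}
  depth 3: {2}
2 enters at depth 3; path a·tau·b

Answer: 3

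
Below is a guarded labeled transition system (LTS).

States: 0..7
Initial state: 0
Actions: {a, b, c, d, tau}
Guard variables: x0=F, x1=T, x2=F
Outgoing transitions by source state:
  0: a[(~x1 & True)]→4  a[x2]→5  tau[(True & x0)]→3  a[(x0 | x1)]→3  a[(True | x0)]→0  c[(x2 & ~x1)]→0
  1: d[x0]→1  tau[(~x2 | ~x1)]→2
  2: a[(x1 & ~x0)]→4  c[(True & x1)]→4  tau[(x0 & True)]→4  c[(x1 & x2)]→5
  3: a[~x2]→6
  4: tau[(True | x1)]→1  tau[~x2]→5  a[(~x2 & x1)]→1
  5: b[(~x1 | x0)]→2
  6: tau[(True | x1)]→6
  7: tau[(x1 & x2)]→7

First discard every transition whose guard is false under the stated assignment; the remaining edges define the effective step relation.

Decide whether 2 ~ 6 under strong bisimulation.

Answer: NOT BISIMILAR

Working:
Bisimulation quotient by refinement:
  round 0: {{0,1,2,3,4,5,6,7}}
  round 1: {{0,3},{1,6},{2},{4},{5,7}}
  round 2: {{0},{1},{2},{3},{4},{5,7},{6}}
stable after 3 split(s): 7 block(s)
[2]={2}  [6]={6}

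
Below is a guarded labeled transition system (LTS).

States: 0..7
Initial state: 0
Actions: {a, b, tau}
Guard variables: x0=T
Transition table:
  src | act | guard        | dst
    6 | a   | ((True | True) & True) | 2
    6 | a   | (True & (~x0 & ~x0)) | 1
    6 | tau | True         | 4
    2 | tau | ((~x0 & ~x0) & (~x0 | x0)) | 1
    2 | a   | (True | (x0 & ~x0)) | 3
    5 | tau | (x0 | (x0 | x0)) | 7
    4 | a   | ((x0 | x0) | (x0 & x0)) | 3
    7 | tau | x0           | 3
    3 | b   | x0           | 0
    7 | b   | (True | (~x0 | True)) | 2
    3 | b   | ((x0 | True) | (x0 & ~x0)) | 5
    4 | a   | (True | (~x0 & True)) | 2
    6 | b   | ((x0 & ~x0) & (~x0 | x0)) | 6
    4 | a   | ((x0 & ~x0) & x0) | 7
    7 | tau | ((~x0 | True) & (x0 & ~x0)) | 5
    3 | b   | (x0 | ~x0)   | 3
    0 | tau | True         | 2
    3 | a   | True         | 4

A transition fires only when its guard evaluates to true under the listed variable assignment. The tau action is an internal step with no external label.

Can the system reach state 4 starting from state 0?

13 transition(s) survive guard evaluation.
Layer 0: {0}
Layer 1: {2}  total {0,2}
Layer 2: {3}  total {0,2,3}
Layer 3: {4,5}  total {0,2,3,4,5}
Layer 4: {7}  total {0,2,3,4,5,7}
Reachable = {0,2,3,4,5,7}
Path to 4: tau·a·a

Answer: REACHABLE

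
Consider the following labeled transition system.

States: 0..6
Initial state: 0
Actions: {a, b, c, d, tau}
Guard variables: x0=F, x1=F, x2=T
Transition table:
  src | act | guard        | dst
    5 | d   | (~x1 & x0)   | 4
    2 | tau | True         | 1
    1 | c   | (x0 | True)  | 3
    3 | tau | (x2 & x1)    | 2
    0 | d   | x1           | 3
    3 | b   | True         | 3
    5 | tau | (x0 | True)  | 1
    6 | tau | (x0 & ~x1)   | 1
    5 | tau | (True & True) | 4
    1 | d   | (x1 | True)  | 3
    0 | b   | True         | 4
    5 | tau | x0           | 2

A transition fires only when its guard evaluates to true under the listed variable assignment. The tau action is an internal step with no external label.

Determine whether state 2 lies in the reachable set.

Guard filter leaves 7 enabled edge(s).
Layer 0: {0}
Layer 1: {4}  now seen {0,4}
Reach set: {0,4}

Answer: UNREACHABLE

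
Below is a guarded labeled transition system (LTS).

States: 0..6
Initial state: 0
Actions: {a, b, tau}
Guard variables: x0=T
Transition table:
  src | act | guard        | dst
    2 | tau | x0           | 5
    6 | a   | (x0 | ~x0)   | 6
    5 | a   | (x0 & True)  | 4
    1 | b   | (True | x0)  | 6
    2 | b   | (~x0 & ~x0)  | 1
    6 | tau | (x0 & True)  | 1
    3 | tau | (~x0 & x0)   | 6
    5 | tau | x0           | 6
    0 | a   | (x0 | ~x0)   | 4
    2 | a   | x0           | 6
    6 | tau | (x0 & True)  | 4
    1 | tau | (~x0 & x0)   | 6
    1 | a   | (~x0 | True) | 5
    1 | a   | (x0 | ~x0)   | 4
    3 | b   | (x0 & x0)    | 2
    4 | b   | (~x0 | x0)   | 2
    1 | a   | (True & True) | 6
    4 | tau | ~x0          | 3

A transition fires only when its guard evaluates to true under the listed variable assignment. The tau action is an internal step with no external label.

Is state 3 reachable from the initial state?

Answer: UNREACHABLE

Analysis:
14 transition(s) survive guard evaluation.
Layer 0: {0}
Layer 1: {4}  total {0,4}
Layer 2: {2}  total {0,2,4}
Layer 3: {5,6}  total {0,2,4,5,6}
Layer 4: {1}  total {0,1,2,4,5,6}
Reachable = {0,1,2,4,5,6}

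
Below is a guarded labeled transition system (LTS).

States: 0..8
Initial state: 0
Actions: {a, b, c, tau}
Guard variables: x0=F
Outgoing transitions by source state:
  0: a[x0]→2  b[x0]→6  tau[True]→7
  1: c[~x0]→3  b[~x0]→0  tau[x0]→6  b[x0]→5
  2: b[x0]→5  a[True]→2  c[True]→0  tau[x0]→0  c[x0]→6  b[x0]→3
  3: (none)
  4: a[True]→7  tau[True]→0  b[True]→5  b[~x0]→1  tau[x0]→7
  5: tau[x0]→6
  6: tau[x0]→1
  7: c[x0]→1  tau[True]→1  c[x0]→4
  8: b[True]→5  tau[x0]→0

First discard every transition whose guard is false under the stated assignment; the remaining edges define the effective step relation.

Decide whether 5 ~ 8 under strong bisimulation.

Answer: NOT BISIMILAR

Trace:
Refine partition for ~:
  π0 = {{0,1,2,3,4,5,6,7,8}}
  π1 = {{0,7},{1},{2},{3,5,6},{4},{8}}
  π2 = {{0},{1},{2},{3,5,6},{4},{7},{8}}
7 equivalence class(es) (converged in 3)
5∈{3,5,6}, 8∈{8}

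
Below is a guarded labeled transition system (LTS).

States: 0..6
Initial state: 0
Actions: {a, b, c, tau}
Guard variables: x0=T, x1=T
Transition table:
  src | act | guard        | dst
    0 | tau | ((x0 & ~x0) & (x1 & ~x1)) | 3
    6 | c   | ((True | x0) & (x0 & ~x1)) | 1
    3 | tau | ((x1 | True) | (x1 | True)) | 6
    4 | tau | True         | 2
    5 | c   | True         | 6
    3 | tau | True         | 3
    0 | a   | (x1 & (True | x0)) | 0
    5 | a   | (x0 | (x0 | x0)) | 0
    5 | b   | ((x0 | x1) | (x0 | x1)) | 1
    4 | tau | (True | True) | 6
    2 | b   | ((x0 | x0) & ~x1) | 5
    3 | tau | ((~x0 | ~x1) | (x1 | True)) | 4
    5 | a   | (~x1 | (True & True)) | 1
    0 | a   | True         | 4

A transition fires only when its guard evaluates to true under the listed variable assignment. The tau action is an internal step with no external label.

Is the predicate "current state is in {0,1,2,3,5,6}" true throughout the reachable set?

Answer: INVARIANT VIOLATED at state 4

Trace:
Inv-set: {0,1,2,3,5,6}
Reachable = {0,2,4,6}
  0: safe
  2: safe
  4: VIOLATES
  6: safe
witness against invariant: a → 4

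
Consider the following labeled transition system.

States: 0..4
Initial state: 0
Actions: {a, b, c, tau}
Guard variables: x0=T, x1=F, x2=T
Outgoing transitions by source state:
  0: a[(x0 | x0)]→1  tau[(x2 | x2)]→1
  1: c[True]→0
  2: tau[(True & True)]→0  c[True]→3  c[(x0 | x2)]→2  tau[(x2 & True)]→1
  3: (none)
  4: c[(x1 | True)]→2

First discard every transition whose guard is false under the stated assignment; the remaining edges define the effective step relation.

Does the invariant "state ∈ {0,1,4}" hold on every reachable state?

Allowed set {0,1,4}
Reach set: {0,1}
  0: ✓
  1: ✓

Answer: INVARIANT HOLDS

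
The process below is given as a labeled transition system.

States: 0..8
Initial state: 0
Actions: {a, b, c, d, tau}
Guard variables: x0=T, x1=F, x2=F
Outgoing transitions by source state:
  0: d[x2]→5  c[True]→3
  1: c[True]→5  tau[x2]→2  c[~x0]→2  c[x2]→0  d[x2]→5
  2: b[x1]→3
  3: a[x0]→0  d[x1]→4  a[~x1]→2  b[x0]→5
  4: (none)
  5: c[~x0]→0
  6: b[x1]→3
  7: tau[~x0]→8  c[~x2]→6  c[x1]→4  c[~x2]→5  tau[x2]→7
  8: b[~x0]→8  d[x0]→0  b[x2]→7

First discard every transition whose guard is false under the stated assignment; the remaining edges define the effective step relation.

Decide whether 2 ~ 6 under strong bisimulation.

Answer: BISIMILAR

Working:
Refine partition for ~:
  P[0] = {{0,1,2,3,4,5,6,7,8}}
  P[1] = {{0,1,7},{2,4,5,6},{3},{8}}
  P[2] = {{0},{1,7},{2,4,5,6},{3},{8}}
Fixed point at round 3; 5 class(es).
2∈{2,4,5,6}, 6∈{2,4,5,6}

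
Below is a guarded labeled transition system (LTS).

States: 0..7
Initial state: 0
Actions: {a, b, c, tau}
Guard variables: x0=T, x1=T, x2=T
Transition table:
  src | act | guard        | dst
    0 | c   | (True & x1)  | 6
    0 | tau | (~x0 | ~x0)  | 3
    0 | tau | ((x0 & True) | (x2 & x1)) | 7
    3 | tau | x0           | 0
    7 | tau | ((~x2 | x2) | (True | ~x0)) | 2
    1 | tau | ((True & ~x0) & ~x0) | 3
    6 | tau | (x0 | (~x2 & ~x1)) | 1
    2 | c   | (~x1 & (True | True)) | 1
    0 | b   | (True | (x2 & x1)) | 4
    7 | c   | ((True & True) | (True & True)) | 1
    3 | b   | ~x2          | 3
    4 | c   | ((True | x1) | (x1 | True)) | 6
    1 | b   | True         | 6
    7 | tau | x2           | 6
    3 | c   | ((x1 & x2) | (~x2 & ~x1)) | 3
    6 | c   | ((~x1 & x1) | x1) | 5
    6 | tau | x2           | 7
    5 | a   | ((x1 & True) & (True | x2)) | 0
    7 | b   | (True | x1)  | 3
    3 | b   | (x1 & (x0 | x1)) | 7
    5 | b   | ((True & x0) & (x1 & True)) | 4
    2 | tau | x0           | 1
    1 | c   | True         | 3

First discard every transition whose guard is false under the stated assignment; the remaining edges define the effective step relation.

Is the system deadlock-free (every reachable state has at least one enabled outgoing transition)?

Reachable = {0,1,2,3,4,5,6,7}
  0: b→4  c→6  tau→7  [3 out]
  1: b→6  c→3  [2 out]
  2: tau→1  [1 out]
  3: b→7  c→3  tau→0  [3 out]
  4: c→6  [1 out]
  5: a→0  b→4  [2 out]
  6: c→5  tau→1  tau→7  [3 out]
  7: b→3  c→1  tau→2  tau→6  [4 out]

Answer: DEADLOCK-FREE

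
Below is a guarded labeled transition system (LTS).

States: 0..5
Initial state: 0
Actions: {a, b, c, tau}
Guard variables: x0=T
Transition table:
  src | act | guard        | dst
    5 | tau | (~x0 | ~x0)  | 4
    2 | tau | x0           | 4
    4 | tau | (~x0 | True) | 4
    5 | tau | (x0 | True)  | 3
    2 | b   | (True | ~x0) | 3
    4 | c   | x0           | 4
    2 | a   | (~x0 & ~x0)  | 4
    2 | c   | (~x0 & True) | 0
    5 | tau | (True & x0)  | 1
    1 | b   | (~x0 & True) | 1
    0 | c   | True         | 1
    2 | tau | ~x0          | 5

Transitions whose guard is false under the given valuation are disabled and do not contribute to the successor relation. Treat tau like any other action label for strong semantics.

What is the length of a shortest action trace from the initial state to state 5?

Layered search for 5:
  Layer 0: {0}
  Layer 1: {1}
5 never appears.

Answer: UNREACHABLE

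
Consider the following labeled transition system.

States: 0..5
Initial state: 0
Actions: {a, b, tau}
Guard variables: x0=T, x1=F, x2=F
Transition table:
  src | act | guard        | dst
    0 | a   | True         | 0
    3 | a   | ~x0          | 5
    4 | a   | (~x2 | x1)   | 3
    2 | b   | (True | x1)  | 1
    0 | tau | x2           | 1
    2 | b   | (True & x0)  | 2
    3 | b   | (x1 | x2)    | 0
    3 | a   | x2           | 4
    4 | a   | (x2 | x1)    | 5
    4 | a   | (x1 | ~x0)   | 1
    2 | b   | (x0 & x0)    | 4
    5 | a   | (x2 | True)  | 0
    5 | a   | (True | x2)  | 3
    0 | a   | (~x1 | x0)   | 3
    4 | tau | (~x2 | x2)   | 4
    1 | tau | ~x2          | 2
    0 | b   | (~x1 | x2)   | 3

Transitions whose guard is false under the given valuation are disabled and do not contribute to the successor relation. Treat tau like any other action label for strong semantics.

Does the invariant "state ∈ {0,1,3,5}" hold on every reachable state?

Answer: INVARIANT HOLDS

Trace:
Allowed set {0,1,3,5}
R = {0,3}
  0: ok
  3: ok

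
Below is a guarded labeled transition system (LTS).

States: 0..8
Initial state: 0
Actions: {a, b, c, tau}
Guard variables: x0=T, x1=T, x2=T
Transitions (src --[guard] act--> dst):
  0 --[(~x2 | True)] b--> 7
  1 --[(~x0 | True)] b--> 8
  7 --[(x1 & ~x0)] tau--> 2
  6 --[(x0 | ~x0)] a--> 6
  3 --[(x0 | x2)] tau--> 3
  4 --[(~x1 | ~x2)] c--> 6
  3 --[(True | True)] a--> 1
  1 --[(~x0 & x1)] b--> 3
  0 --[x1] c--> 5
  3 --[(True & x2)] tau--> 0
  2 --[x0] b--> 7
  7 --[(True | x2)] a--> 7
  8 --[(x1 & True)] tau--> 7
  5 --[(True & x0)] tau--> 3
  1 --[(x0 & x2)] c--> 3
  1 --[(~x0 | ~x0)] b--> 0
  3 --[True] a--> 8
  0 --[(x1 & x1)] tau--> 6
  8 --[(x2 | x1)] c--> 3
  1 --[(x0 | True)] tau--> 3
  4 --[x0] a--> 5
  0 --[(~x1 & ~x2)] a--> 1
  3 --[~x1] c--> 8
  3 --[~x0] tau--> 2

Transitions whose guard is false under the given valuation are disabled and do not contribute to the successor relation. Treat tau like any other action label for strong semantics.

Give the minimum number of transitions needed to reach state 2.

Breadth-first toward 2:
  depth 0: {0}
  depth 1: {5,6,7}
  depth 2: {3}
  depth 3: {1,8}
2 never appears.

Answer: UNREACHABLE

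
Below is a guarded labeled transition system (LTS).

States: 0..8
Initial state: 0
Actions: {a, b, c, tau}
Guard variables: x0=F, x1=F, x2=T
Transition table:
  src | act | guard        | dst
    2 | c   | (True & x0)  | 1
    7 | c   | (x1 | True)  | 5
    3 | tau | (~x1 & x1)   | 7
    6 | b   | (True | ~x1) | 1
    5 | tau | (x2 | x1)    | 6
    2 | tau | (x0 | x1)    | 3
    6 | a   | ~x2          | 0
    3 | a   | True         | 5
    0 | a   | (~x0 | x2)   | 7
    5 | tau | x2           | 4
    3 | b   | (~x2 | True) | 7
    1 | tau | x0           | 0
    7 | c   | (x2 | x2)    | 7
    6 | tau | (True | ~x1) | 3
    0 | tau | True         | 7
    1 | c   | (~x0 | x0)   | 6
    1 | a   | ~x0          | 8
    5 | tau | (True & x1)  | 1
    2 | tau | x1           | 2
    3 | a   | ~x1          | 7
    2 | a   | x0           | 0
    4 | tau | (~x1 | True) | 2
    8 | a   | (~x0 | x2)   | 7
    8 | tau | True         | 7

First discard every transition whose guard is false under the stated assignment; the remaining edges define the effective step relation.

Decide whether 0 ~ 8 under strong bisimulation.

Answer: BISIMILAR

Analysis:
Refine partition for ~:
  π0 = {{0,1,2,3,4,5,6,7,8}}
  π1 = {{0,8},{1},{2},{3},{4,5},{6},{7}}
  π2 = {{0,8},{1},{2},{3},{4},{5},{6},{7}}
stable after 3 split(s): 8 block(s)
0∈{0,8}, 8∈{0,8}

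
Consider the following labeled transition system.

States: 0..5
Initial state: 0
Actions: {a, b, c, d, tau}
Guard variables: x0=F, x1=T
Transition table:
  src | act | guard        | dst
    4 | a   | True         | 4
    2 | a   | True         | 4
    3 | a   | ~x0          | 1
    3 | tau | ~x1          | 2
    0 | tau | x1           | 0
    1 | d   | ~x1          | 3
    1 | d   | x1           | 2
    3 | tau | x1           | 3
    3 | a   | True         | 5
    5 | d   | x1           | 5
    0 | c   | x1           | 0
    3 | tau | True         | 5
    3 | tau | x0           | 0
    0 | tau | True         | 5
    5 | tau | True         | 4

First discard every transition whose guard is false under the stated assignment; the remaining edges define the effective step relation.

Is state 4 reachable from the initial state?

Answer: REACHABLE

Trace:
Guard filter leaves 12 enabled edge(s).
L0 = {0}
L1 = {5}  now seen {0,5}
L2 = {4}  now seen {0,4,5}
Reachable = {0,4,5}
witness 4: tau·tau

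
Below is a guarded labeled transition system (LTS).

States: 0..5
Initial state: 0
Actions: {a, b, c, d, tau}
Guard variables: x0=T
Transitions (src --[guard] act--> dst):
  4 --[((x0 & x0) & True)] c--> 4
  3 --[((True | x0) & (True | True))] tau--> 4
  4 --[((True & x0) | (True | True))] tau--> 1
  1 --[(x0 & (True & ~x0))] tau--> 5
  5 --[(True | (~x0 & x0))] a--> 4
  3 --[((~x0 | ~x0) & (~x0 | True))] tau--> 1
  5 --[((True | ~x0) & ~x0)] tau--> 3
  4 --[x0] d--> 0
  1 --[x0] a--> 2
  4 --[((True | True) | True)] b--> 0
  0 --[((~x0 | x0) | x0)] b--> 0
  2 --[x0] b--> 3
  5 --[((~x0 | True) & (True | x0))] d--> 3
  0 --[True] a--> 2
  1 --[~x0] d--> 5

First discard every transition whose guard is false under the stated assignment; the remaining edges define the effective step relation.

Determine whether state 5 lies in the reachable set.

Answer: UNREACHABLE

Analysis:
Guard filter leaves 11 enabled edge(s).
L0 = {0}
L1 = {2}  total {0,2}
L2 = {3}  total {0,2,3}
L3 = {4}  total {0,2,3,4}
L4 = {1}  total {0,1,2,3,4}
R = {0,1,2,3,4}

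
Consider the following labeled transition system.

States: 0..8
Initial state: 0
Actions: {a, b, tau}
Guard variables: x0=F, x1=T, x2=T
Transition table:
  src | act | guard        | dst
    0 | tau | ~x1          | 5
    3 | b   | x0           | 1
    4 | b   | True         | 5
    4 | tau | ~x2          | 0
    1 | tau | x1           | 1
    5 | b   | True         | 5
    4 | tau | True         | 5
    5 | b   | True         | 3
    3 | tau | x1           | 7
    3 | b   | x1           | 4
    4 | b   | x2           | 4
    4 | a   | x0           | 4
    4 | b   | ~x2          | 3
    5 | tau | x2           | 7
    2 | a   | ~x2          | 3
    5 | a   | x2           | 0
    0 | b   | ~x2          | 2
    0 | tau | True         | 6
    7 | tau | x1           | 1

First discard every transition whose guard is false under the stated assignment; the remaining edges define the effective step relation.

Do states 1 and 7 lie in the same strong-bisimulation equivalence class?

Answer: BISIMILAR

Working:
Refine partition for ~:
  P[0] = {{0,1,2,3,4,5,6,7,8}}
  P[1] = {{0,1,7},{2,6,8},{3,4},{5}}
  P[2] = {{0},{1,7},{2,6,8},{3},{4},{5}}
Fixed point at round 3; 6 class(es).
class of 1: {1,7}; class of 7: {1,7}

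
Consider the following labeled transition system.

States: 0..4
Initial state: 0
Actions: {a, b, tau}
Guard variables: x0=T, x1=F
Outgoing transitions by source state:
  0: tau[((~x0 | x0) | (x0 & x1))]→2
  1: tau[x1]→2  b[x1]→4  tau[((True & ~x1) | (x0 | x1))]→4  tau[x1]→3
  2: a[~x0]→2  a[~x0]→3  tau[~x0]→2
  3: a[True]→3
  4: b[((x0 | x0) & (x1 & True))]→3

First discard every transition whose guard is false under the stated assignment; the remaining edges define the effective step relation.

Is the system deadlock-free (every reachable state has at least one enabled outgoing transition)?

Answer: DEADLOCK at state 2

Trace:
R = {0,2}
  0: tau→2  [1 exit(s)]
  2: ∅  [no exit]
trace reaching 2: tau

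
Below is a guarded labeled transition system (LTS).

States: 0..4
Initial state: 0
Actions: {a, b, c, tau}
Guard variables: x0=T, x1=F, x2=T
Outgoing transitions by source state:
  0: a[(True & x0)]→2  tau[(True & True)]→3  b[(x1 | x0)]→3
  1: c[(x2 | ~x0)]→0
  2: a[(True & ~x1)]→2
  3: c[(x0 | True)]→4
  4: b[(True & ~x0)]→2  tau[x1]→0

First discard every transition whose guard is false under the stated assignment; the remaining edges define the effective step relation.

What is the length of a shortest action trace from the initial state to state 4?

Breadth-first toward 4:
  Layer 0: {0}
  Layer 1: {2,3}
  Layer 2: {4}
first hit 4 at d=2 via b·c

Answer: 2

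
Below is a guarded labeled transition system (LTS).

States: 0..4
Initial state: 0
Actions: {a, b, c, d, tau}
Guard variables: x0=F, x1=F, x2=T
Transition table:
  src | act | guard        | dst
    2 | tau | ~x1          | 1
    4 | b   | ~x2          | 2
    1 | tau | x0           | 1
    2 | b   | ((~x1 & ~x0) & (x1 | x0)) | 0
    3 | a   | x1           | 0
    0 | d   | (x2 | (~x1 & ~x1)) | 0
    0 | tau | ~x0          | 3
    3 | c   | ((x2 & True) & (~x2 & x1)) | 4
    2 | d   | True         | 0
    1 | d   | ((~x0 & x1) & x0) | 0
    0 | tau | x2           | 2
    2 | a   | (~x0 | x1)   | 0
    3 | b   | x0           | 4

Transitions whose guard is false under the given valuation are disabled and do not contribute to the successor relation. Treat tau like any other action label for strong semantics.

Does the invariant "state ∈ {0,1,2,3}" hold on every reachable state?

Answer: INVARIANT HOLDS

Trace:
Inv-set: {0,1,2,3}
R = {0,1,2,3}
  0: ✓
  1: ✓
  2: ✓
  3: ✓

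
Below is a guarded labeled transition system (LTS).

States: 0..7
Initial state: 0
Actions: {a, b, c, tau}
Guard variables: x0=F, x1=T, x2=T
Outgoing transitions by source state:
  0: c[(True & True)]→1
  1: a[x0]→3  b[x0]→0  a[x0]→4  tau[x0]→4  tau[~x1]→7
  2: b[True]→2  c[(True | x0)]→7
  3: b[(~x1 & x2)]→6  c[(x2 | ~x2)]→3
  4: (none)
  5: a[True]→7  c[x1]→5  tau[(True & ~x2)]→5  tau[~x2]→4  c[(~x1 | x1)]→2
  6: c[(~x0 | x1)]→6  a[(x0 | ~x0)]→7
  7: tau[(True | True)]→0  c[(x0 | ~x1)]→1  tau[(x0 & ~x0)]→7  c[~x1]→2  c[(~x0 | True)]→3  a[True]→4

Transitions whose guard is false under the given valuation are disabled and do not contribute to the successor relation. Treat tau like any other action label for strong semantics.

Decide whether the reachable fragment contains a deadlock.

Answer: DEADLOCK at state 1

Analysis:
Reach set: {0,1}
  0: c→1  [1 out]
  1: ∅  [no exit]
witness 1: c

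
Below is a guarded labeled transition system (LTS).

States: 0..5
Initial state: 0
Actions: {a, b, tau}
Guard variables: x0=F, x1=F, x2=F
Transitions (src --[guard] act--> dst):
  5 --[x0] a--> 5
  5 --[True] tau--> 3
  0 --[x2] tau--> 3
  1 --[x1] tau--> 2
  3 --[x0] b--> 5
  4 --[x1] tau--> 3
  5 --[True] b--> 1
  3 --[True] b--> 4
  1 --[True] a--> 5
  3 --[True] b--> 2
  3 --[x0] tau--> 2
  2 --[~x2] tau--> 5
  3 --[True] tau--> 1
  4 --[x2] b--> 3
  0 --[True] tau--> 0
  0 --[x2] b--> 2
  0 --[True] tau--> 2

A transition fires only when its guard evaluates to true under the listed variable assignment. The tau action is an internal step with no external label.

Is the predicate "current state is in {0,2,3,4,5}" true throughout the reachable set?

Inv-set: {0,2,3,4,5}
R = {0,1,2,3,4,5}
  0: ✓
  1: ✗ unsafe
  2: ✓
  3: ✓
  4: ✓
  5: ✓
counterexample path to 1: tau·tau·b

Answer: INVARIANT VIOLATED at state 1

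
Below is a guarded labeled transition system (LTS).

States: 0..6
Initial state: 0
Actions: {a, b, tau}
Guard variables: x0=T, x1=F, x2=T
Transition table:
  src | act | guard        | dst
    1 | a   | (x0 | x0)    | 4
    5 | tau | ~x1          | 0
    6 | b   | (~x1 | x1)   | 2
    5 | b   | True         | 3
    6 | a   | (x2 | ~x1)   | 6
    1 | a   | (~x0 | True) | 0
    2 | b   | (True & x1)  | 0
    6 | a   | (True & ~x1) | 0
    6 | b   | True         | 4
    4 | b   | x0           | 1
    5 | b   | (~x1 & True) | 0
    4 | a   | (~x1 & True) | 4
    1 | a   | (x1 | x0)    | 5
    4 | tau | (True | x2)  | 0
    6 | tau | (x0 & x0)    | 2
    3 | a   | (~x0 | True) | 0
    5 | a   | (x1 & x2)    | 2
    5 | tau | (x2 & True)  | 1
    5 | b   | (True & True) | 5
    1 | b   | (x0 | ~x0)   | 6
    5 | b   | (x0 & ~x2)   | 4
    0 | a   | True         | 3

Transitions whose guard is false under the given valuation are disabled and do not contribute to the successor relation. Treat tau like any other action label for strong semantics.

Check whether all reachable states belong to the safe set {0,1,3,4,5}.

Inv-set: {0,1,3,4,5}
R = {0,3}
  0: ✓
  3: ✓

Answer: INVARIANT HOLDS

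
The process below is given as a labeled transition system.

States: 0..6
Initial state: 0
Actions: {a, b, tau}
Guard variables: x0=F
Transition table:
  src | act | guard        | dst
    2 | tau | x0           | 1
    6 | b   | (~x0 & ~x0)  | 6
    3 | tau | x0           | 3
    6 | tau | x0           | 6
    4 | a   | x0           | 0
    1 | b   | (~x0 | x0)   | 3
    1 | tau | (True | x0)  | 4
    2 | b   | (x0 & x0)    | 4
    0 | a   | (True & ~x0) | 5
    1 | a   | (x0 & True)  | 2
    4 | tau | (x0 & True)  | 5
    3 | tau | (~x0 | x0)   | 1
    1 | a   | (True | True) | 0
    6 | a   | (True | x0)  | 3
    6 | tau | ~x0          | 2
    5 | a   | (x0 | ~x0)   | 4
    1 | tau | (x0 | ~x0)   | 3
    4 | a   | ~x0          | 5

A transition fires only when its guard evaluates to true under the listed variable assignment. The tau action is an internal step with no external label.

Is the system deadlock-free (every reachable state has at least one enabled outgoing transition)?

Answer: DEADLOCK-FREE

Working:
Reach set: {0,4,5}
  0: a→5  [deg 1]
  4: a→5  [deg 1]
  5: a→4  [deg 1]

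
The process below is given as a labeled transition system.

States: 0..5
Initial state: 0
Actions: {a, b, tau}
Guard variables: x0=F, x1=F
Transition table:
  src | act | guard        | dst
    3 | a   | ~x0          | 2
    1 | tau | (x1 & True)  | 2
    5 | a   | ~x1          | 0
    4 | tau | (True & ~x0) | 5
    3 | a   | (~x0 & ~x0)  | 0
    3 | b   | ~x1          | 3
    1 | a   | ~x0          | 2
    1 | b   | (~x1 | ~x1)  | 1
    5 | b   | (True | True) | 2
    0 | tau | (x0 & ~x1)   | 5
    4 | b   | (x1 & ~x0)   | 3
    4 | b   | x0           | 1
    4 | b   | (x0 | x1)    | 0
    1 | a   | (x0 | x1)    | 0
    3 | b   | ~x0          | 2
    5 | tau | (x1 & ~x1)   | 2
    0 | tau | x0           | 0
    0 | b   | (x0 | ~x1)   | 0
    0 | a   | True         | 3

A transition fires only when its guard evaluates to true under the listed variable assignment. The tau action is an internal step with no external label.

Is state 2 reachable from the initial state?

After dropping false guards: 11 live edges.
Layer 0: {0}
Layer 1: {3}  total {0,3}
Layer 2: {2}  total {0,2,3}
Reachable = {0,2,3}
Path to 2: a·a

Answer: REACHABLE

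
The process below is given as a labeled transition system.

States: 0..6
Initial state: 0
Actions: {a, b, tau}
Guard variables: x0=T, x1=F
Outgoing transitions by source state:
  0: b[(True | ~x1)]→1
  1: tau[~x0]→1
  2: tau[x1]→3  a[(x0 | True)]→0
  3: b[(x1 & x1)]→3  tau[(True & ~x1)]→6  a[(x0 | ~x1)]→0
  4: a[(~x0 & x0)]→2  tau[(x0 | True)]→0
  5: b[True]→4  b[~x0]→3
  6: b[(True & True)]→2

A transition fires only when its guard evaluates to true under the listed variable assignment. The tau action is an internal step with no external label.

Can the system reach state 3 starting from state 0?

After dropping false guards: 7 live edges.
Layer 0: {0}
Layer 1: {1}  cumulative {0,1}
Reach set: {0,1}

Answer: UNREACHABLE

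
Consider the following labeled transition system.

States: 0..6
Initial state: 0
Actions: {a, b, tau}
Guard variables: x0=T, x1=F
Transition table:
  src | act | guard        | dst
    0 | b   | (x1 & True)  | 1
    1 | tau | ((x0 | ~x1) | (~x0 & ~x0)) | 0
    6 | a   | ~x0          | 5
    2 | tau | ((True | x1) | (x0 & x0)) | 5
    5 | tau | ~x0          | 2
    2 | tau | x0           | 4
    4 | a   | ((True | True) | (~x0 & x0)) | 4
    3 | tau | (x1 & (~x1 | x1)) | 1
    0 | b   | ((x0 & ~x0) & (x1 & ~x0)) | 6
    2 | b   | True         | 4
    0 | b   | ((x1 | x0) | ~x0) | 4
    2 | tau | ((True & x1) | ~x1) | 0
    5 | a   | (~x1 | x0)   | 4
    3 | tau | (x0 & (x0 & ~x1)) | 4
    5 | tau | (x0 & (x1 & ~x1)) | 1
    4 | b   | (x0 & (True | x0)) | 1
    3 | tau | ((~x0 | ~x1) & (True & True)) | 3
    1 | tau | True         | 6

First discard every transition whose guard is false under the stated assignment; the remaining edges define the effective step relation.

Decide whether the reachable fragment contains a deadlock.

Reach set: {0,1,4,6}
  0: b→4  [1 exit(s)]
  1: tau→0  tau→6  [2 exit(s)]
  4: a→4  b→1  [2 exit(s)]
  6: ∅  [deadlock]
witness 6: b·b·tau

Answer: DEADLOCK at state 6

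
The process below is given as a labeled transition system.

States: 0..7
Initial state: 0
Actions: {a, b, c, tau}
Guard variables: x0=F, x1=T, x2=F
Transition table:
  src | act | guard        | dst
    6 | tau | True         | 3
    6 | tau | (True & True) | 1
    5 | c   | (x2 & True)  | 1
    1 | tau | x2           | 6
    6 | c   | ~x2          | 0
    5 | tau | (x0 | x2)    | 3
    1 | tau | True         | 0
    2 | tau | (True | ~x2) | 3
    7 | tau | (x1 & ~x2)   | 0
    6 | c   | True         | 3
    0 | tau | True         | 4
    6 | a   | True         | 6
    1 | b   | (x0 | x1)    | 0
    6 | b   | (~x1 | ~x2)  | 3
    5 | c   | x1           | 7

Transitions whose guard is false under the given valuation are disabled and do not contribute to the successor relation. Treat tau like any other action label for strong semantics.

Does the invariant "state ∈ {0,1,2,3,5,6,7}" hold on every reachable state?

Allowed set {0,1,2,3,5,6,7}
R = {0,4}
  0: ✓
  4: outside
counterexample path to 4: tau

Answer: INVARIANT VIOLATED at state 4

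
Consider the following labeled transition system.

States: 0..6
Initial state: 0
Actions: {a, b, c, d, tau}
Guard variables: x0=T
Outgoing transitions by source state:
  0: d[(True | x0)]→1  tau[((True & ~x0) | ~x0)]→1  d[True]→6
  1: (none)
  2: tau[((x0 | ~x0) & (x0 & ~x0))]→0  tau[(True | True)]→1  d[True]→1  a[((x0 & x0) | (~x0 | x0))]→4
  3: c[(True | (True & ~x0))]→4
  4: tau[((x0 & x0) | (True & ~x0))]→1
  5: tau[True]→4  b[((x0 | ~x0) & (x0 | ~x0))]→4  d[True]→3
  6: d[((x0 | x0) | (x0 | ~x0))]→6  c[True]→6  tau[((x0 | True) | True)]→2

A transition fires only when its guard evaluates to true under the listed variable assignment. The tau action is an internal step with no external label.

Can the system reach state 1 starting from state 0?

After dropping false guards: 13 live edges.
L0 = {0}
L1 = {1,6}  total {0,1,6}
L2 = {2}  total {0,1,2,6}
L3 = {4}  total {0,1,2,4,6}
R = {0,1,2,4,6}
witness 1: d

Answer: REACHABLE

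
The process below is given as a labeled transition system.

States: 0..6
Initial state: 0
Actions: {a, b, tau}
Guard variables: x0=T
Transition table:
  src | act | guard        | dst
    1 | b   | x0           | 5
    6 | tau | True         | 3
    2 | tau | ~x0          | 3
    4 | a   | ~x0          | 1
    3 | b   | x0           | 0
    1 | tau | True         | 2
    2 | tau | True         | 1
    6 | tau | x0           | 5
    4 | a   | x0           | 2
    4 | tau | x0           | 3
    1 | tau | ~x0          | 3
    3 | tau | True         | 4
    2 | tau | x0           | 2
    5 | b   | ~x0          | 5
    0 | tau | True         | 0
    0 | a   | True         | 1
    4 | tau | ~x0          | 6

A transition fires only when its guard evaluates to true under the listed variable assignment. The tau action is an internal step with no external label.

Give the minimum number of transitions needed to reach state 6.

BFS to 6:
  depth 0: {0}
  depth 1: {1}
  depth 2: {2,5}
6 never appears.

Answer: UNREACHABLE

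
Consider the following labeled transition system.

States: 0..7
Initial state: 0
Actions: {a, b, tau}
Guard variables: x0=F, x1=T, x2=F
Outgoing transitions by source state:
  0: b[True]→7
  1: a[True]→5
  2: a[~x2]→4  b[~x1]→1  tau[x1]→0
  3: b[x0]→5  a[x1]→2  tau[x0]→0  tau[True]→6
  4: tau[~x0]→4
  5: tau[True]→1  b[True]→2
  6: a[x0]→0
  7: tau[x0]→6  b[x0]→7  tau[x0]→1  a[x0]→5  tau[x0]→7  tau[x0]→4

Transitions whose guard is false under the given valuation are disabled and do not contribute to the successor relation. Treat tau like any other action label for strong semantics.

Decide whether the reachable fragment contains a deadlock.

Answer: DEADLOCK at state 7

Trace:
Reach set: {0,7}
  0: b→7  [deg 1]
  7: ∅  [deadlock]
Path to 7: b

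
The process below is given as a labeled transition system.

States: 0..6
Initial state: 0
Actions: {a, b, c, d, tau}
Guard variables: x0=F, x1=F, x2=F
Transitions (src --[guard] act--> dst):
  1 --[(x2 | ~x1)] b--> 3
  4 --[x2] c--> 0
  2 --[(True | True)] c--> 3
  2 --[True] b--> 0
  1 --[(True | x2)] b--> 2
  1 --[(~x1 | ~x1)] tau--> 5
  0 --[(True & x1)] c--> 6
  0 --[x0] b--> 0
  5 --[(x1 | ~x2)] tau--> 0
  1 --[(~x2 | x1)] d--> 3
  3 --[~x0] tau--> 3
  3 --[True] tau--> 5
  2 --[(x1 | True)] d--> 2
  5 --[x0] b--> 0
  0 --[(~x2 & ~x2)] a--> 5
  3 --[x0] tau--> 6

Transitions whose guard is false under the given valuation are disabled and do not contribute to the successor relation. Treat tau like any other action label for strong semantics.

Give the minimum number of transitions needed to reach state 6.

Answer: UNREACHABLE

Analysis:
BFS to 6:
  L0 = {0}
  L1 = {5}
6 never appears.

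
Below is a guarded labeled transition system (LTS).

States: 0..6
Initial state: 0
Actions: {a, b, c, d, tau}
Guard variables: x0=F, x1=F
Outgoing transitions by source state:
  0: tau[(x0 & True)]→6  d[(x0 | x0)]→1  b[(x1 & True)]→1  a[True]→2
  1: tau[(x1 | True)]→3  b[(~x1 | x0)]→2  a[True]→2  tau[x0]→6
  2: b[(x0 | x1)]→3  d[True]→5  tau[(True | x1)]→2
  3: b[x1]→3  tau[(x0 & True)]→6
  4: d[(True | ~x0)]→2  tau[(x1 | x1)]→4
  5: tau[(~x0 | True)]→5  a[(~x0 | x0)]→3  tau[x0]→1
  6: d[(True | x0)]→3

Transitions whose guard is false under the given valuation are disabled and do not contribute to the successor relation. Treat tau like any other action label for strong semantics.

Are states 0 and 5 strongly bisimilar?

Answer: NOT BISIMILAR

Analysis:
Refine partition for ~:
  P[0] = {{0,1,2,3,4,5,6}}
  P[1] = {{0},{1},{2},{3},{4,6},{5}}
  P[2] = {{0},{1},{2},{3},{4},{5},{6}}
7 equivalence class(es) (converged in 3)
class of 0: {0}; class of 5: {5}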